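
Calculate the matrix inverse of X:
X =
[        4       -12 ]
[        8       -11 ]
det(X) = 52
X⁻¹ =
[   -11/52      3/13 ]
[    -2/13      1/13 ]

For a 2×2 matrix X = [[a, b], [c, d]] with det(X) ≠ 0, X⁻¹ = (1/det(X)) * [[d, -b], [-c, a]].
det(X) = (4)*(-11) - (-12)*(8) = -44 + 96 = 52.
X⁻¹ = (1/52) * [[-11, 12], [-8, 4]].
Dividing each entry by 52 and reducing:
X⁻¹ =
[   -11/52      3/13 ]
[    -2/13      1/13 ]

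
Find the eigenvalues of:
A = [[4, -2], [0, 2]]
λ = 2, 4

Solve det(A - λI) = 0. For a 2×2 matrix this is λ² - (trace)λ + det = 0.
trace(A) = 4 + 2 = 6.
det(A) = (4)*(2) - (-2)*(0) = 8 - 0 = 8.
Characteristic equation: λ² - (6)λ + (8) = 0.
Discriminant: (6)² - 4*(8) = 36 - 32 = 4.
Roots: λ = (6 ± √4) / 2 = 2, 4.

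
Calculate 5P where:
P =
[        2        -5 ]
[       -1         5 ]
5P =
[       10       -25 ]
[       -5        25 ]

Scalar multiplication is elementwise: (5P)[i][j] = 5 * P[i][j].
  (5P)[0][0] = 5 * (2) = 10
  (5P)[0][1] = 5 * (-5) = -25
  (5P)[1][0] = 5 * (-1) = -5
  (5P)[1][1] = 5 * (5) = 25
5P =
[       10       -25 ]
[       -5        25 ]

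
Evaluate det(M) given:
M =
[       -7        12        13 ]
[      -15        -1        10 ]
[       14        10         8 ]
det(M) = 2108

Expand along row 0 (cofactor expansion): det(M) = a*(e*i - f*h) - b*(d*i - f*g) + c*(d*h - e*g), where the 3×3 is [[a, b, c], [d, e, f], [g, h, i]].
Minor M_00 = (-1)*(8) - (10)*(10) = -8 - 100 = -108.
Minor M_01 = (-15)*(8) - (10)*(14) = -120 - 140 = -260.
Minor M_02 = (-15)*(10) - (-1)*(14) = -150 + 14 = -136.
det(M) = (-7)*(-108) - (12)*(-260) + (13)*(-136) = 756 + 3120 - 1768 = 2108.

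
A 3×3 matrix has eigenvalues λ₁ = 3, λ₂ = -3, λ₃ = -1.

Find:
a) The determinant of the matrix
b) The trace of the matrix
det = 9, trace = -1

Two standard eigenvalue identities:
- det(A) equals the product of the eigenvalues (counted with multiplicity).
- trace(A) equals the sum of the eigenvalues.
det(A) = (3)*(-3)*(-1) = 9.
trace(A) = 3 - 3 - 1 = -1.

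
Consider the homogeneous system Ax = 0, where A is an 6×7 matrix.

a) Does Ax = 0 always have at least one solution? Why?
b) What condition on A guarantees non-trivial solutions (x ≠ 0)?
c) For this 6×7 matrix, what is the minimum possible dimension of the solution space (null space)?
a) Yes, x = 0 is always a solution. b) When A has linearly dependent columns (rank < n). c) Minimum nullity = 1.

a) x = 0 satisfies A·0 = 0, so the zero vector is always a solution.
b) Non-trivial solutions exist iff the columns of A are linearly dependent, equivalently rank(A) < n (the number of columns).
c) By rank-nullity, rank(A) + nullity(A) = n = 7. Since A has only 6 rows, rank(A) ≤ 6, so nullity(A) ≥ 7 - 6 = 1.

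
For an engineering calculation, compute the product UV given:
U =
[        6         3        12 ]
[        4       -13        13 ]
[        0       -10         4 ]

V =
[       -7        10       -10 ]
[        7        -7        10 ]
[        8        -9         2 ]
UV =
[       75       -69        -6 ]
[      -15        14      -144 ]
[      -38        34       -92 ]

Matrix multiplication: (UV)[i][j] = sum over k of U[i][k] * V[k][j].
  (UV)[0][0] = (6)*(-7) + (3)*(7) + (12)*(8) = 75
  (UV)[0][1] = (6)*(10) + (3)*(-7) + (12)*(-9) = -69
  (UV)[0][2] = (6)*(-10) + (3)*(10) + (12)*(2) = -6
  (UV)[1][0] = (4)*(-7) + (-13)*(7) + (13)*(8) = -15
  (UV)[1][1] = (4)*(10) + (-13)*(-7) + (13)*(-9) = 14
  (UV)[1][2] = (4)*(-10) + (-13)*(10) + (13)*(2) = -144
  (UV)[2][0] = (0)*(-7) + (-10)*(7) + (4)*(8) = -38
  (UV)[2][1] = (0)*(10) + (-10)*(-7) + (4)*(-9) = 34
  (UV)[2][2] = (0)*(-10) + (-10)*(10) + (4)*(2) = -92
UV =
[       75       -69        -6 ]
[      -15        14      -144 ]
[      -38        34       -92 ]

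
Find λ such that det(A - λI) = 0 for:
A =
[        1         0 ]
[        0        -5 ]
λ = -5, 1

Solve det(A - λI) = 0. For a 2×2 matrix the characteristic equation is λ² - (trace)λ + det = 0.
trace(A) = a + d = 1 - 5 = -4.
det(A) = a*d - b*c = (1)*(-5) - (0)*(0) = -5 - 0 = -5.
Characteristic equation: λ² - (-4)λ + (-5) = 0.
Discriminant = (-4)² - 4*(-5) = 16 + 20 = 36.
λ = (-4 ± √36) / 2 = (-4 ± 6) / 2 = -5, 1.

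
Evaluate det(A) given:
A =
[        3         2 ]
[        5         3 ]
det(A) = -1

For a 2×2 matrix [[a, b], [c, d]], det = a*d - b*c.
det(A) = (3)*(3) - (2)*(5) = 9 - 10 = -1.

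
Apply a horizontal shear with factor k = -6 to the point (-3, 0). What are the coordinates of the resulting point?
(-3, 0)

Shear matrix for horizontal shear with factor k = -6:
[[1, -6], [0, 1]]
Result: (-3, 0) → (-3, 0)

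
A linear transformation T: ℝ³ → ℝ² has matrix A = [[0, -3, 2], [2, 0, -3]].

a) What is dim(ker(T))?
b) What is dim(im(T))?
dim(ker) = 1, dim(im) = 2

The two rows are not scalar multiples of one another (no single k satisfies row 2 = k × row 1), so they are linearly independent.
Thus rank(A) = 2.
dim(im(T)) = rank(A) = 2.
By the rank-nullity theorem applied to T: ℝ³ → ℝ², rank(A) + nullity(A) = 3 (the domain dimension), so dim(ker(T)) = 3 - 2 = 1.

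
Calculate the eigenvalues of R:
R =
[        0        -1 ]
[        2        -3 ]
λ = -2, -1

Solve det(R - λI) = 0. For a 2×2 matrix the characteristic equation is λ² - (trace)λ + det = 0.
trace(R) = a + d = 0 - 3 = -3.
det(R) = a*d - b*c = (0)*(-3) - (-1)*(2) = 0 + 2 = 2.
Characteristic equation: λ² - (-3)λ + (2) = 0.
Discriminant = (-3)² - 4*(2) = 9 - 8 = 1.
λ = (-3 ± √1) / 2 = (-3 ± 1) / 2 = -2, -1.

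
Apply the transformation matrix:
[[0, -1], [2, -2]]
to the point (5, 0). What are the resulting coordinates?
(0, 10)

Matrix multiplication:
[[0, -1], [2, -2]] × [5, 0]ᵀ
= [0×5 + -1×0, 2×5 + -2×0]ᵀ
= [0.0000, 10.0000]ᵀ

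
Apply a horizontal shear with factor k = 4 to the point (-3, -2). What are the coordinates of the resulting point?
(-11, -2)

Shear matrix for horizontal shear with factor k = 4:
[[1, 4], [0, 1]]
Result: (-3, -2) → (-11, -2)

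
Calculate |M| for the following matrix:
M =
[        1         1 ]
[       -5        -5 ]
det(M) = 0

For a 2×2 matrix [[a, b], [c, d]], det = a*d - b*c.
det(M) = (1)*(-5) - (1)*(-5) = -5 + 5 = 0.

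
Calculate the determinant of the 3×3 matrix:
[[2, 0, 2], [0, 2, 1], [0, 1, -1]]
-6

Expansion along first row:
det = 2·det([[2,1],[1,-1]]) - 0·det([[0,1],[0,-1]]) + 2·det([[0,2],[0,1]])
    = 2·(2·-1 - 1·1) - 0·(0·-1 - 1·0) + 2·(0·1 - 2·0)
    = 2·-3 - 0·0 + 2·0
    = -6 + 0 + 0 = -6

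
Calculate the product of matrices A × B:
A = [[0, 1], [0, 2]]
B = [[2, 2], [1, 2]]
[[1, 2], [2, 4]]

Matrix multiplication:
C[0][0] = 0×2 + 1×1 = 1
C[0][1] = 0×2 + 1×2 = 2
C[1][0] = 0×2 + 2×1 = 2
C[1][1] = 0×2 + 2×2 = 4
Result: [[1, 2], [2, 4]]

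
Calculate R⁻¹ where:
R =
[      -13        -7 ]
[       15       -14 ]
det(R) = 287
R⁻¹ =
[    -2/41      1/41 ]
[  -15/287   -13/287 ]

For a 2×2 matrix R = [[a, b], [c, d]] with det(R) ≠ 0, R⁻¹ = (1/det(R)) * [[d, -b], [-c, a]].
det(R) = (-13)*(-14) - (-7)*(15) = 182 + 105 = 287.
R⁻¹ = (1/287) * [[-14, 7], [-15, -13]].
Dividing each entry by 287 and reducing:
R⁻¹ =
[    -2/41      1/41 ]
[  -15/287   -13/287 ]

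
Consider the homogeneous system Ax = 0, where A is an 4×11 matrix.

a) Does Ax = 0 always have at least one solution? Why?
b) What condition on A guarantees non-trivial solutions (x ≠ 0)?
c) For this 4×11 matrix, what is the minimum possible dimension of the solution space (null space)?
a) Yes, x = 0 is always a solution. b) When A has linearly dependent columns (rank < n). c) Minimum nullity = 7.

a) x = 0 satisfies A·0 = 0, so the zero vector is always a solution.
b) Non-trivial solutions exist iff the columns of A are linearly dependent, equivalently rank(A) < n (the number of columns).
c) By rank-nullity, rank(A) + nullity(A) = n = 11. Since A has only 4 rows, rank(A) ≤ 4, so nullity(A) ≥ 11 - 4 = 7.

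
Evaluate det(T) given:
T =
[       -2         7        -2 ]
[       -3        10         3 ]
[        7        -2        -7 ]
det(T) = 256

Expand along row 0 (cofactor expansion): det(T) = a*(e*i - f*h) - b*(d*i - f*g) + c*(d*h - e*g), where the 3×3 is [[a, b, c], [d, e, f], [g, h, i]].
Minor M_00 = (10)*(-7) - (3)*(-2) = -70 + 6 = -64.
Minor M_01 = (-3)*(-7) - (3)*(7) = 21 - 21 = 0.
Minor M_02 = (-3)*(-2) - (10)*(7) = 6 - 70 = -64.
det(T) = (-2)*(-64) - (7)*(0) + (-2)*(-64) = 128 + 0 + 128 = 256.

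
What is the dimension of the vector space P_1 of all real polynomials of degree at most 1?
Dimension = 2

A polynomial of degree at most 1 can be written as a₀ + a₁x, with 2 free coefficients a₀, a₁.
The set {1, x} is a basis: it spans P_1 (every such polynomial is a linear combination of these) and is linearly independent (a polynomial is zero iff all its coefficients are zero).
Therefore dim(P_1) = 1 + 1 = 2.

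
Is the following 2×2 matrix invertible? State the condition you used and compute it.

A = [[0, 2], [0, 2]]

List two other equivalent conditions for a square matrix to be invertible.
No, not invertible; det(A) = 0 (two rows are equal, so the rows are linearly dependent). Equivalent conditions (failing for this A): rank(A) < 2; Ax = 0 has non-trivial solutions; 0 is an eigenvalue; the columns are linearly dependent.

To check invertibility, compute det(A).
In this matrix, row 0 and the last row are identical, so one row is a scalar multiple of another and the rows are linearly dependent.
A matrix with linearly dependent rows has det = 0 and is not invertible.
Equivalent failed conditions:
- rank(A) < 2.
- Ax = 0 has non-trivial solutions.
- 0 is an eigenvalue.
- The columns are linearly dependent.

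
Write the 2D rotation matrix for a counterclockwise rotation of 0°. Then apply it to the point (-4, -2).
R = [[1, 0], [0, 1]]; R·(-4, -2) = (-4, -2)

Rotation matrix formula: R(θ) = [[cos θ, -sin θ], [sin θ, cos θ]]
For θ = 0°:
cos(0°) = 1
sin(0°) = 0
R = [[1, 0], [0, 1]]
Apply to (-4, -2): [1·-4 + (0)·-2, 0·-4 + 1·-2] = (-4, -2)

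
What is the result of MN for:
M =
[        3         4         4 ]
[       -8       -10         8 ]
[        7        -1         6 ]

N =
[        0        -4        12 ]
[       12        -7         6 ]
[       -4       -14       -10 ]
MN =
[       32       -96        20 ]
[     -152       -10      -236 ]
[      -36      -105        18 ]

Matrix multiplication: (MN)[i][j] = sum over k of M[i][k] * N[k][j].
  (MN)[0][0] = (3)*(0) + (4)*(12) + (4)*(-4) = 32
  (MN)[0][1] = (3)*(-4) + (4)*(-7) + (4)*(-14) = -96
  (MN)[0][2] = (3)*(12) + (4)*(6) + (4)*(-10) = 20
  (MN)[1][0] = (-8)*(0) + (-10)*(12) + (8)*(-4) = -152
  (MN)[1][1] = (-8)*(-4) + (-10)*(-7) + (8)*(-14) = -10
  (MN)[1][2] = (-8)*(12) + (-10)*(6) + (8)*(-10) = -236
  (MN)[2][0] = (7)*(0) + (-1)*(12) + (6)*(-4) = -36
  (MN)[2][1] = (7)*(-4) + (-1)*(-7) + (6)*(-14) = -105
  (MN)[2][2] = (7)*(12) + (-1)*(6) + (6)*(-10) = 18
MN =
[       32       -96        20 ]
[     -152       -10      -236 ]
[      -36      -105        18 ]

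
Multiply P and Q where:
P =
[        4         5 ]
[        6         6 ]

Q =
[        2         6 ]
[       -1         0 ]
PQ =
[        3        24 ]
[        6        36 ]

Matrix multiplication: (PQ)[i][j] = sum over k of P[i][k] * Q[k][j].
  (PQ)[0][0] = (4)*(2) + (5)*(-1) = 3
  (PQ)[0][1] = (4)*(6) + (5)*(0) = 24
  (PQ)[1][0] = (6)*(2) + (6)*(-1) = 6
  (PQ)[1][1] = (6)*(6) + (6)*(0) = 36
PQ =
[        3        24 ]
[        6        36 ]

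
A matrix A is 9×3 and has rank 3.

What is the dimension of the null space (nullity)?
0

The rank-nullity theorem for an m×n matrix states:
rank(A) + nullity(A) = n (the number of columns).
Here n = 3 and rank(A) = 3, so nullity(A) = 3 - 3 = 0.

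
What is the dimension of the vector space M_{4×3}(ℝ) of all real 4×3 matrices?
Dimension = 12

A real 4×3 matrix is determined by its 4·3 = 12 independent entries.
A standard basis is {E_ij : 1 ≤ i ≤ 4, 1 ≤ j ≤ 3}, where E_ij has a 1 in position (i, j) and 0 elsewhere — there are 12 such matrices, and they are linearly independent and span M_{4×3}(ℝ).
Therefore dim(M_{4×3}(ℝ)) = 12.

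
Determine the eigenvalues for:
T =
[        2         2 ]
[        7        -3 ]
λ = -5, 4

Solve det(T - λI) = 0. For a 2×2 matrix the characteristic equation is λ² - (trace)λ + det = 0.
trace(T) = a + d = 2 - 3 = -1.
det(T) = a*d - b*c = (2)*(-3) - (2)*(7) = -6 - 14 = -20.
Characteristic equation: λ² - (-1)λ + (-20) = 0.
Discriminant = (-1)² - 4*(-20) = 1 + 80 = 81.
λ = (-1 ± √81) / 2 = (-1 ± 9) / 2 = -5, 4.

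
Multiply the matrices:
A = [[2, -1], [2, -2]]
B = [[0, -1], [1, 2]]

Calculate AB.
[[-1, -4], [-2, -6]]

Each entry (i,j) of AB = sum over k of A[i][k]*B[k][j].
(AB)[0][0] = (2)*(0) + (-1)*(1) = -1
(AB)[0][1] = (2)*(-1) + (-1)*(2) = -4
(AB)[1][0] = (2)*(0) + (-2)*(1) = -2
(AB)[1][1] = (2)*(-1) + (-2)*(2) = -6
AB = [[-1, -4], [-2, -6]]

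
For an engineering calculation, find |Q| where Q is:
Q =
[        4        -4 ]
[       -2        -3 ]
det(Q) = -20

For a 2×2 matrix [[a, b], [c, d]], det = a*d - b*c.
det(Q) = (4)*(-3) - (-4)*(-2) = -12 - 8 = -20.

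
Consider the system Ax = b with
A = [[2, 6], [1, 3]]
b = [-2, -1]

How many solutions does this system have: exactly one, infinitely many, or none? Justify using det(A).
Infinitely many solutions

det(A) = (2)*(3) - (6)*(1) = 0, so A is singular (column 2 is 3 times column 1).
b = [-2, -1] = -1 * column 1 of A, so b lies in the column space of A.
A singular matrix whose right-hand side is in its column space gives a 1-parameter family of solutions — infinitely many.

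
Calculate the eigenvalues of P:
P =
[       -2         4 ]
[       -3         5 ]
λ = 1, 2

Solve det(P - λI) = 0. For a 2×2 matrix the characteristic equation is λ² - (trace)λ + det = 0.
trace(P) = a + d = -2 + 5 = 3.
det(P) = a*d - b*c = (-2)*(5) - (4)*(-3) = -10 + 12 = 2.
Characteristic equation: λ² - (3)λ + (2) = 0.
Discriminant = (3)² - 4*(2) = 9 - 8 = 1.
λ = (3 ± √1) / 2 = (3 ± 1) / 2 = 1, 2.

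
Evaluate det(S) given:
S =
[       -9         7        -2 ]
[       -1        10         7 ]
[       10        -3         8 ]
det(S) = -169

Expand along row 0 (cofactor expansion): det(S) = a*(e*i - f*h) - b*(d*i - f*g) + c*(d*h - e*g), where the 3×3 is [[a, b, c], [d, e, f], [g, h, i]].
Minor M_00 = (10)*(8) - (7)*(-3) = 80 + 21 = 101.
Minor M_01 = (-1)*(8) - (7)*(10) = -8 - 70 = -78.
Minor M_02 = (-1)*(-3) - (10)*(10) = 3 - 100 = -97.
det(S) = (-9)*(101) - (7)*(-78) + (-2)*(-97) = -909 + 546 + 194 = -169.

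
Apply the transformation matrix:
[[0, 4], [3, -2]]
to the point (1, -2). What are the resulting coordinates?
(-8, 7)

Matrix multiplication:
[[0, 4], [3, -2]] × [1, -2]ᵀ
= [0×1 + 4×-2, 3×1 + -2×-2]ᵀ
= [-8.0000, 7.0000]ᵀ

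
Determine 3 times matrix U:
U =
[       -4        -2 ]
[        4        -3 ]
3U =
[      -12        -6 ]
[       12        -9 ]

Scalar multiplication is elementwise: (3U)[i][j] = 3 * U[i][j].
  (3U)[0][0] = 3 * (-4) = -12
  (3U)[0][1] = 3 * (-2) = -6
  (3U)[1][0] = 3 * (4) = 12
  (3U)[1][1] = 3 * (-3) = -9
3U =
[      -12        -6 ]
[       12        -9 ]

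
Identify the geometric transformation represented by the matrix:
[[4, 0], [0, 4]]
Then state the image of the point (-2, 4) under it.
uniform scaling by factor 4; image of (-2, 4) is (-8, 16)

This is a diagonal matrix with equal entries 4, so it scales both axes by the same factor 4.
The matrix [[4, 0], [0, 4]] represents: uniform scaling by factor 4.
Applying it to (-2, 4): [4·-2 + 0·4, 0·-2 + 4·4] = (-8, 16).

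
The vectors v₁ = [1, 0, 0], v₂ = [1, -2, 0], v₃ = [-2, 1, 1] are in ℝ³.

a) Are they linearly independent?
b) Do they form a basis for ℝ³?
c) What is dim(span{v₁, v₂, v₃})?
Yes independent, yes basis, dim = 3

Stack v₁, v₂, v₃ as rows of a 3×3 matrix.
[[1, 0, 0]; [1, -2, 0]; [-2, 1, 1]] is already lower triangular with nonzero diagonal entries (1, -2, 1), so its determinant is the product of the diagonal entries, det = (1)·(-2)·(1) = -2 ≠ 0, and the rows are linearly independent.
Three linearly independent vectors in ℝ³ form a basis for ℝ³, so dim(span{v₁,v₂,v₃}) = 3.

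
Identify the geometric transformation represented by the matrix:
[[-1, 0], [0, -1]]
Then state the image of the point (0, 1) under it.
rotation by 180° (or reflection through origin); image of (0, 1) is (0, -1)

This matches the form [[cos θ, -sin θ], [sin θ, cos θ]] of a rotation matrix; reading off cos θ and sin θ gives the angle.
The matrix [[-1, 0], [0, -1]] represents: rotation by 180° (or reflection through origin).
Applying it to (0, 1): [-1·0 + 0·1, 0·0 + -1·1] = (0, -1).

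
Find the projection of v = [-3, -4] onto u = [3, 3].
[-7/2, -7/2]

The projection of v onto u is proj_u(v) = ((v·u) / (u·u)) · u.
v·u = (-3)*(3) + (-4)*(3) = -21.
u·u = (3)*(3) + (3)*(3) = 18.
coefficient = -21 / 18 = -7/6.
proj_u(v) = -7/6 · [3, 3] = [-7/2, -7/2].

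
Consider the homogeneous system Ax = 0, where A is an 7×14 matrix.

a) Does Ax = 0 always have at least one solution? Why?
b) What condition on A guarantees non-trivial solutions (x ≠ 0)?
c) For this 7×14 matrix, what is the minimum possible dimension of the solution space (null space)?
a) Yes, x = 0 is always a solution. b) When A has linearly dependent columns (rank < n). c) Minimum nullity = 7.

a) x = 0 satisfies A·0 = 0, so the zero vector is always a solution.
b) Non-trivial solutions exist iff the columns of A are linearly dependent, equivalently rank(A) < n (the number of columns).
c) By rank-nullity, rank(A) + nullity(A) = n = 14. Since A has only 7 rows, rank(A) ≤ 7, so nullity(A) ≥ 14 - 7 = 7.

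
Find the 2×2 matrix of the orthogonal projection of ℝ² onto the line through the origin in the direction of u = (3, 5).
[[9/34, 15/34], [15/34, 25/34]]

The orthogonal projection onto the line spanned by a nonzero vector u = (a, b) has matrix P = (u uᵀ) / (uᵀ u) = (1/(a² + b²)) · [[a², ab], [ab, b²]].
Here u = (3, 5), so a² + b² = 9 + 25 = 34.
P = (1/34) · [[9, 15], [15, 25]] = [[9/34, 15/34], [15/34, 25/34]].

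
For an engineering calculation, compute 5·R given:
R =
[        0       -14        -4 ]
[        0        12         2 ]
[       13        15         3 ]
5R =
[        0       -70       -20 ]
[        0        60        10 ]
[       65        75        15 ]

Scalar multiplication is elementwise: (5R)[i][j] = 5 * R[i][j].
  (5R)[0][0] = 5 * (0) = 0
  (5R)[0][1] = 5 * (-14) = -70
  (5R)[0][2] = 5 * (-4) = -20
  (5R)[1][0] = 5 * (0) = 0
  (5R)[1][1] = 5 * (12) = 60
  (5R)[1][2] = 5 * (2) = 10
  (5R)[2][0] = 5 * (13) = 65
  (5R)[2][1] = 5 * (15) = 75
  (5R)[2][2] = 5 * (3) = 15
5R =
[        0       -70       -20 ]
[        0        60        10 ]
[       65        75        15 ]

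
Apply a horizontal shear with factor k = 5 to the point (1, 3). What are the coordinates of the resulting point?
(16, 3)

Shear matrix for horizontal shear with factor k = 5:
[[1, 5], [0, 1]]
Result: (1, 3) → (16, 3)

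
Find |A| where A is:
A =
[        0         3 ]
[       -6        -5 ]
det(A) = 18

For a 2×2 matrix [[a, b], [c, d]], det = a*d - b*c.
det(A) = (0)*(-5) - (3)*(-6) = 0 + 18 = 18.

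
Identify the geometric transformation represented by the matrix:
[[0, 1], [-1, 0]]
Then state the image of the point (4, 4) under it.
rotation by 90° clockwise (i.e., 270° counterclockwise); image of (4, 4) is (4, -4)

This matches the form [[cos θ, -sin θ], [sin θ, cos θ]] of a rotation matrix; reading off cos θ and sin θ gives the angle.
The matrix [[0, 1], [-1, 0]] represents: rotation by 90° clockwise (i.e., 270° counterclockwise).
Applying it to (4, 4): [0·4 + 1·4, -1·4 + 0·4] = (4, -4).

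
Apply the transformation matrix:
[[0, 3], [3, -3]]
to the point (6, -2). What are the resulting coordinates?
(-6, 24)

Matrix multiplication:
[[0, 3], [3, -3]] × [6, -2]ᵀ
= [0×6 + 3×-2, 3×6 + -3×-2]ᵀ
= [-6.0000, 24.0000]ᵀ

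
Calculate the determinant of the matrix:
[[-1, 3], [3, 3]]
-12

For a 2×2 matrix [[a, b], [c, d]], det = ad - bc
det = (-1)(3) - (3)(3) = -3 - 9 = -12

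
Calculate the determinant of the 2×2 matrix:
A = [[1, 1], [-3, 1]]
4

For A = [[a, b], [c, d]], det(A) = a*d - b*c.
det(A) = (1)*(1) - (1)*(-3) = 1 - -3 = 4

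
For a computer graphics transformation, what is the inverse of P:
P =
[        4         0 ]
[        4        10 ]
det(P) = 40
P⁻¹ =
[      1/4         0 ]
[    -1/10      1/10 ]

For a 2×2 matrix P = [[a, b], [c, d]] with det(P) ≠ 0, P⁻¹ = (1/det(P)) * [[d, -b], [-c, a]].
det(P) = (4)*(10) - (0)*(4) = 40 - 0 = 40.
P⁻¹ = (1/40) * [[10, 0], [-4, 4]].
Dividing each entry by 40 and reducing:
P⁻¹ =
[      1/4         0 ]
[    -1/10      1/10 ]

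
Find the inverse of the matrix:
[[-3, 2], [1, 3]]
[[-3/11, 2/11], [1/11, 3/11]]

For [[a,b],[c,d]], inverse = (1/det)·[[d,-b],[-c,a]]
det = -3·3 - 2·1 = -11
Inverse = (1/-11)·[[3, -2], [-1, -3]]
        = [[-3/11, 2/11], [1/11, 3/11]]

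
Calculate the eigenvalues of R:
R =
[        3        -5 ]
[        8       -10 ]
λ = -5, -2

Solve det(R - λI) = 0. For a 2×2 matrix the characteristic equation is λ² - (trace)λ + det = 0.
trace(R) = a + d = 3 - 10 = -7.
det(R) = a*d - b*c = (3)*(-10) - (-5)*(8) = -30 + 40 = 10.
Characteristic equation: λ² - (-7)λ + (10) = 0.
Discriminant = (-7)² - 4*(10) = 49 - 40 = 9.
λ = (-7 ± √9) / 2 = (-7 ± 3) / 2 = -5, -2.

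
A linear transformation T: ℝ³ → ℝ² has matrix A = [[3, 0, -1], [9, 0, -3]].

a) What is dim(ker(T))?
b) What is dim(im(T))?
dim(ker) = 2, dim(im) = 1

Observe that row 2 = 3 × row 1 (so the rows are linearly dependent).
Thus rank(A) = 1 (only one linearly independent row).
dim(im(T)) = rank(A) = 1.
By the rank-nullity theorem applied to T: ℝ³ → ℝ², rank(A) + nullity(A) = 3 (the domain dimension), so dim(ker(T)) = 3 - 1 = 2.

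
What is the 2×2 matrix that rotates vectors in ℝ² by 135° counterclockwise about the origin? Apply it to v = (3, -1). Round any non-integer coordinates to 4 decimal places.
R = [[-√2/2, -√2/2], [√2/2, -√2/2]]; R·v = (-1.4142, 2.8284)

A counterclockwise rotation by angle θ in ℝ² has matrix R(θ) = [[cos θ, -sin θ], [sin θ, cos θ]].
For θ = 135°: cos θ = -√2/2, sin θ = √2/2.
R(135°) = [[-√2/2, -√2/2], [√2/2, -√2/2]].
R·v = [-√2/2·3 + (-√2/2)·-1, √2/2·3 + -√2/2·-1] = (-1.4142, 2.8284).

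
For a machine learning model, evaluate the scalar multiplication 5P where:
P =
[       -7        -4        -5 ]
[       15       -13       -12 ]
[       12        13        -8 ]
5P =
[      -35       -20       -25 ]
[       75       -65       -60 ]
[       60        65       -40 ]

Scalar multiplication is elementwise: (5P)[i][j] = 5 * P[i][j].
  (5P)[0][0] = 5 * (-7) = -35
  (5P)[0][1] = 5 * (-4) = -20
  (5P)[0][2] = 5 * (-5) = -25
  (5P)[1][0] = 5 * (15) = 75
  (5P)[1][1] = 5 * (-13) = -65
  (5P)[1][2] = 5 * (-12) = -60
  (5P)[2][0] = 5 * (12) = 60
  (5P)[2][1] = 5 * (13) = 65
  (5P)[2][2] = 5 * (-8) = -40
5P =
[      -35       -20       -25 ]
[       75       -65       -60 ]
[       60        65       -40 ]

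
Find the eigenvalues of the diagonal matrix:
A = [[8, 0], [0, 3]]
λ₁ = 8, λ₂ = 3

The characteristic polynomial of A is det(A - λI) = (8 - λ)(3 - λ) = 0.
The roots are λ = 8 and λ = 3, so the eigenvalues are the diagonal entries.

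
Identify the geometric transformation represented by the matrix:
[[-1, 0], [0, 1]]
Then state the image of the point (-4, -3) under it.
reflection across the y-axis; image of (-4, -3) is (4, -3)

This is a symmetric orthogonal matrix with determinant -1, which characterizes a reflection in ℝ².
The matrix [[-1, 0], [0, 1]] represents: reflection across the y-axis.
Applying it to (-4, -3): [-1·-4 + 0·-3, 0·-4 + 1·-3] = (4, -3).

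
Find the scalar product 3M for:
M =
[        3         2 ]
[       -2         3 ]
3M =
[        9         6 ]
[       -6         9 ]

Scalar multiplication is elementwise: (3M)[i][j] = 3 * M[i][j].
  (3M)[0][0] = 3 * (3) = 9
  (3M)[0][1] = 3 * (2) = 6
  (3M)[1][0] = 3 * (-2) = -6
  (3M)[1][1] = 3 * (3) = 9
3M =
[        9         6 ]
[       -6         9 ]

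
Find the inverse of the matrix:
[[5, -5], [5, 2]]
[[2/35, 1/7], [-1/7, 1/7]]

For [[a,b],[c,d]], inverse = (1/det)·[[d,-b],[-c,a]]
det = 5·2 - -5·5 = 35
Inverse = (1/35)·[[2, 5], [-5, 5]]
        = [[2/35, 1/7], [-1/7, 1/7]]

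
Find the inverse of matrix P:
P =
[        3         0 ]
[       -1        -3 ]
det(P) = -9
P⁻¹ =
[      1/3         0 ]
[     -1/9      -1/3 ]

For a 2×2 matrix P = [[a, b], [c, d]] with det(P) ≠ 0, P⁻¹ = (1/det(P)) * [[d, -b], [-c, a]].
det(P) = (3)*(-3) - (0)*(-1) = -9 - 0 = -9.
P⁻¹ = (1/-9) * [[-3, 0], [1, 3]].
Dividing each entry by -9 and reducing:
P⁻¹ =
[      1/3         0 ]
[     -1/9      -1/3 ]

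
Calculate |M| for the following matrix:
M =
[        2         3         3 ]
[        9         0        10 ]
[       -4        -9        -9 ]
det(M) = 60

Expand along row 0 (cofactor expansion): det(M) = a*(e*i - f*h) - b*(d*i - f*g) + c*(d*h - e*g), where the 3×3 is [[a, b, c], [d, e, f], [g, h, i]].
Minor M_00 = (0)*(-9) - (10)*(-9) = 0 + 90 = 90.
Minor M_01 = (9)*(-9) - (10)*(-4) = -81 + 40 = -41.
Minor M_02 = (9)*(-9) - (0)*(-4) = -81 - 0 = -81.
det(M) = (2)*(90) - (3)*(-41) + (3)*(-81) = 180 + 123 - 243 = 60.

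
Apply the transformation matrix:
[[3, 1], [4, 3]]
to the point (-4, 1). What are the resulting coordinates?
(-11, -13)

Matrix multiplication:
[[3, 1], [4, 3]] × [-4, 1]ᵀ
= [3×-4 + 1×1, 4×-4 + 3×1]ᵀ
= [-11.0000, -13.0000]ᵀ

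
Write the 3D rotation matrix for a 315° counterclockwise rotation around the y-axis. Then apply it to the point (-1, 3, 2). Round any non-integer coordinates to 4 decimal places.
R = [[√2/2, 0, -√2/2], [0, 1, 0], [√2/2, 0, √2/2]]; R·(-1, 3, 2) = (-2.1213, 3.0000, 0.7071)

Rotation matrix for 315° around y-axis:
cos(315°) = √2/2, sin(315°) = -√2/2
R = [[√2/2, 0, -√2/2], [0, 1, 0], [√2/2, 0, √2/2]]
Apply to (-1, 3, 2): R·[-1, 3, 2]ᵀ = (-2.1213, 3.0000, 0.7071)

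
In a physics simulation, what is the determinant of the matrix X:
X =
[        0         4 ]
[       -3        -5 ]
det(X) = 12

For a 2×2 matrix [[a, b], [c, d]], det = a*d - b*c.
det(X) = (0)*(-5) - (4)*(-3) = 0 + 12 = 12.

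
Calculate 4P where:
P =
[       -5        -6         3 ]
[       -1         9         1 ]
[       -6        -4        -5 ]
4P =
[      -20       -24        12 ]
[       -4        36         4 ]
[      -24       -16       -20 ]

Scalar multiplication is elementwise: (4P)[i][j] = 4 * P[i][j].
  (4P)[0][0] = 4 * (-5) = -20
  (4P)[0][1] = 4 * (-6) = -24
  (4P)[0][2] = 4 * (3) = 12
  (4P)[1][0] = 4 * (-1) = -4
  (4P)[1][1] = 4 * (9) = 36
  (4P)[1][2] = 4 * (1) = 4
  (4P)[2][0] = 4 * (-6) = -24
  (4P)[2][1] = 4 * (-4) = -16
  (4P)[2][2] = 4 * (-5) = -20
4P =
[      -20       -24        12 ]
[       -4        36         4 ]
[      -24       -16       -20 ]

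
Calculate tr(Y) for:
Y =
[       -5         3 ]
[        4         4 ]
tr(Y) = -5 + 4 = -1

The trace of a square matrix is the sum of its diagonal entries.
Diagonal entries of Y: Y[0][0] = -5, Y[1][1] = 4.
tr(Y) = -5 + 4 = -1.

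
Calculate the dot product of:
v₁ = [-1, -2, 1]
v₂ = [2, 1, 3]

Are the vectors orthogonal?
-1, No

The dot product is the sum of products of corresponding components.
v₁·v₂ = (-1)*(2) + (-2)*(1) + (1)*(3) = -2 - 2 + 3 = -1.
Two vectors are orthogonal iff their dot product is 0; here the dot product is -1, so the vectors are not orthogonal.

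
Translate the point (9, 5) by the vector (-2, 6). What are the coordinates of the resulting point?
(7, 11)

Translation by (-2, 6):
x' = 9 + -2 = 7
y' = 5 + 6 = 11
Homogeneous matrix: [[1, 0, -2], [0, 1, 6], [0, 0, 1]]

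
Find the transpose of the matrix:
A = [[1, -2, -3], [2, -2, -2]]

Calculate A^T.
[[1, 2], [-2, -2], [-3, -2]]

The transpose sends entry (i,j) to (j,i); rows become columns.
Row 0 of A: [1, -2, -3] -> column 0 of A^T.
Row 1 of A: [2, -2, -2] -> column 1 of A^T.
A^T = [[1, 2], [-2, -2], [-3, -2]]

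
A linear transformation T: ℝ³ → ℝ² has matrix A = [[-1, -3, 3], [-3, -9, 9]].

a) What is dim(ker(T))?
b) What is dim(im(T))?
dim(ker) = 2, dim(im) = 1

Observe that row 2 = 3 × row 1 (so the rows are linearly dependent).
Thus rank(A) = 1 (only one linearly independent row).
dim(im(T)) = rank(A) = 1.
By the rank-nullity theorem applied to T: ℝ³ → ℝ², rank(A) + nullity(A) = 3 (the domain dimension), so dim(ker(T)) = 3 - 1 = 2.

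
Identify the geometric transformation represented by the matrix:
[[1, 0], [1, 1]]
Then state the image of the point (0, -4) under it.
vertical shear with factor 1; image of (0, -4) is (0, -4)

The matrix [[1, 0], [k, 1]] sends (x, y) to (x, 1x + y), leaving the x-coordinate fixed: a vertical shear.
The matrix [[1, 0], [1, 1]] represents: vertical shear with factor 1.
Applying it to (0, -4): [1·0 + 0·-4, 1·0 + 1·-4] = (0, -4).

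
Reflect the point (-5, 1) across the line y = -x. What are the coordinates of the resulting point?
(-1, 5)

Reflection across line y = -x: (-5, 1) → (-1, 5)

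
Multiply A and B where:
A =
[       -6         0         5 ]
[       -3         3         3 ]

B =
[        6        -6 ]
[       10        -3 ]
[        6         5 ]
AB =
[       -6        61 ]
[       30        24 ]

Matrix multiplication: (AB)[i][j] = sum over k of A[i][k] * B[k][j].
  (AB)[0][0] = (-6)*(6) + (0)*(10) + (5)*(6) = -6
  (AB)[0][1] = (-6)*(-6) + (0)*(-3) + (5)*(5) = 61
  (AB)[1][0] = (-3)*(6) + (3)*(10) + (3)*(6) = 30
  (AB)[1][1] = (-3)*(-6) + (3)*(-3) + (3)*(5) = 24
AB =
[       -6        61 ]
[       30        24 ]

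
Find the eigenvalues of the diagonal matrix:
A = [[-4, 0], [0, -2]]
λ₁ = -4, λ₂ = -2

The characteristic polynomial of A is det(A - λI) = (-4 - λ)(-2 - λ) = 0.
The roots are λ = -4 and λ = -2, so the eigenvalues are the diagonal entries.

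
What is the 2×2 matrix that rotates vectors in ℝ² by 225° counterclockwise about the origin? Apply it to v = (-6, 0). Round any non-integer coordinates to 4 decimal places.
R = [[-√2/2, √2/2], [-√2/2, -√2/2]]; R·v = (4.2426, 4.2426)

A counterclockwise rotation by angle θ in ℝ² has matrix R(θ) = [[cos θ, -sin θ], [sin θ, cos θ]].
For θ = 225°: cos θ = -√2/2, sin θ = -√2/2.
R(225°) = [[-√2/2, √2/2], [-√2/2, -√2/2]].
R·v = [-√2/2·-6 + (√2/2)·0, -√2/2·-6 + -√2/2·0] = (4.2426, 4.2426).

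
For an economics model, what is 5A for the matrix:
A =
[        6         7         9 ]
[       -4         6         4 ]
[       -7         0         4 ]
5A =
[       30        35        45 ]
[      -20        30        20 ]
[      -35         0        20 ]

Scalar multiplication is elementwise: (5A)[i][j] = 5 * A[i][j].
  (5A)[0][0] = 5 * (6) = 30
  (5A)[0][1] = 5 * (7) = 35
  (5A)[0][2] = 5 * (9) = 45
  (5A)[1][0] = 5 * (-4) = -20
  (5A)[1][1] = 5 * (6) = 30
  (5A)[1][2] = 5 * (4) = 20
  (5A)[2][0] = 5 * (-7) = -35
  (5A)[2][1] = 5 * (0) = 0
  (5A)[2][2] = 5 * (4) = 20
5A =
[       30        35        45 ]
[      -20        30        20 ]
[      -35         0        20 ]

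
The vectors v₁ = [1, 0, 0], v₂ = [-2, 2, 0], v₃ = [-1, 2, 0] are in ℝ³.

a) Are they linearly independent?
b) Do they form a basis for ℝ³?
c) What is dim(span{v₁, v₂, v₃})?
Not independent, not a basis, dim(span) = 2

Check whether v₃ can be written as a linear combination of v₁ and v₂.
v₃ = (1)·v₁ + (1)·v₂ = [-1, 2, 0], so the three vectors are linearly dependent.
Thus they do not form a basis for ℝ³, and dim(span{v₁, v₂, v₃}) = 2 (spanned by v₁ and v₂).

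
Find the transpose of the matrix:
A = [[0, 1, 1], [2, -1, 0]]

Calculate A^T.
[[0, 2], [1, -1], [1, 0]]

The transpose sends entry (i,j) to (j,i); rows become columns.
Row 0 of A: [0, 1, 1] -> column 0 of A^T.
Row 1 of A: [2, -1, 0] -> column 1 of A^T.
A^T = [[0, 2], [1, -1], [1, 0]]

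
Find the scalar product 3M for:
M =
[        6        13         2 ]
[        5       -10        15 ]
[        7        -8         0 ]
3M =
[       18        39         6 ]
[       15       -30        45 ]
[       21       -24         0 ]

Scalar multiplication is elementwise: (3M)[i][j] = 3 * M[i][j].
  (3M)[0][0] = 3 * (6) = 18
  (3M)[0][1] = 3 * (13) = 39
  (3M)[0][2] = 3 * (2) = 6
  (3M)[1][0] = 3 * (5) = 15
  (3M)[1][1] = 3 * (-10) = -30
  (3M)[1][2] = 3 * (15) = 45
  (3M)[2][0] = 3 * (7) = 21
  (3M)[2][1] = 3 * (-8) = -24
  (3M)[2][2] = 3 * (0) = 0
3M =
[       18        39         6 ]
[       15       -30        45 ]
[       21       -24         0 ]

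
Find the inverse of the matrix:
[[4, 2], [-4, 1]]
[[1/12, -1/6], [1/3, 1/3]]

For [[a,b],[c,d]], inverse = (1/det)·[[d,-b],[-c,a]]
det = 4·1 - 2·-4 = 12
Inverse = (1/12)·[[1, -2], [4, 4]]
        = [[1/12, -1/6], [1/3, 1/3]]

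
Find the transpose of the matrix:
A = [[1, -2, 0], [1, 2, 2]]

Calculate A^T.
[[1, 1], [-2, 2], [0, 2]]

The transpose sends entry (i,j) to (j,i); rows become columns.
Row 0 of A: [1, -2, 0] -> column 0 of A^T.
Row 1 of A: [1, 2, 2] -> column 1 of A^T.
A^T = [[1, 1], [-2, 2], [0, 2]]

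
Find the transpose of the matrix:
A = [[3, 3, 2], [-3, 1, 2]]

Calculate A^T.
[[3, -3], [3, 1], [2, 2]]

The transpose sends entry (i,j) to (j,i); rows become columns.
Row 0 of A: [3, 3, 2] -> column 0 of A^T.
Row 1 of A: [-3, 1, 2] -> column 1 of A^T.
A^T = [[3, -3], [3, 1], [2, 2]]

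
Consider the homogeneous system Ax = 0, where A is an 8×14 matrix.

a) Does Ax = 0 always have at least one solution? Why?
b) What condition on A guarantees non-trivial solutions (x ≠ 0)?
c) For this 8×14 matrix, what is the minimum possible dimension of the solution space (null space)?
a) Yes, x = 0 is always a solution. b) When A has linearly dependent columns (rank < n). c) Minimum nullity = 6.

a) x = 0 satisfies A·0 = 0, so the zero vector is always a solution.
b) Non-trivial solutions exist iff the columns of A are linearly dependent, equivalently rank(A) < n (the number of columns).
c) By rank-nullity, rank(A) + nullity(A) = n = 14. Since A has only 8 rows, rank(A) ≤ 8, so nullity(A) ≥ 14 - 8 = 6.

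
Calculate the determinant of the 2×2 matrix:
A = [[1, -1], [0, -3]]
-3

For A = [[a, b], [c, d]], det(A) = a*d - b*c.
det(A) = (1)*(-3) - (-1)*(0) = -3 - 0 = -3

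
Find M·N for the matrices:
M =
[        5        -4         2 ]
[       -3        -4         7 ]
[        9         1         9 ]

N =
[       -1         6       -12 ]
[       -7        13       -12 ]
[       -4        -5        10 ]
MN =
[       15       -32         8 ]
[        3      -105       154 ]
[      -52        22       -30 ]

Matrix multiplication: (MN)[i][j] = sum over k of M[i][k] * N[k][j].
  (MN)[0][0] = (5)*(-1) + (-4)*(-7) + (2)*(-4) = 15
  (MN)[0][1] = (5)*(6) + (-4)*(13) + (2)*(-5) = -32
  (MN)[0][2] = (5)*(-12) + (-4)*(-12) + (2)*(10) = 8
  (MN)[1][0] = (-3)*(-1) + (-4)*(-7) + (7)*(-4) = 3
  (MN)[1][1] = (-3)*(6) + (-4)*(13) + (7)*(-5) = -105
  (MN)[1][2] = (-3)*(-12) + (-4)*(-12) + (7)*(10) = 154
  (MN)[2][0] = (9)*(-1) + (1)*(-7) + (9)*(-4) = -52
  (MN)[2][1] = (9)*(6) + (1)*(13) + (9)*(-5) = 22
  (MN)[2][2] = (9)*(-12) + (1)*(-12) + (9)*(10) = -30
MN =
[       15       -32         8 ]
[        3      -105       154 ]
[      -52        22       -30 ]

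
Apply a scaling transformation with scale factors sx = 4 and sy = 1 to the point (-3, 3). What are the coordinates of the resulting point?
(-12, 3)

Scaling matrix:
[[4, 0], [0, 1]]
Result: (-3 × 4, 3 × 1) = (-12, 3)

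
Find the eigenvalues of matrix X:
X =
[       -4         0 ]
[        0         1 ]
λ = -4, 1

Solve det(X - λI) = 0. For a 2×2 matrix the characteristic equation is λ² - (trace)λ + det = 0.
trace(X) = a + d = -4 + 1 = -3.
det(X) = a*d - b*c = (-4)*(1) - (0)*(0) = -4 - 0 = -4.
Characteristic equation: λ² - (-3)λ + (-4) = 0.
Discriminant = (-3)² - 4*(-4) = 9 + 16 = 25.
λ = (-3 ± √25) / 2 = (-3 ± 5) / 2 = -4, 1.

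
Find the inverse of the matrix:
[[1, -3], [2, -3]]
[[-1, 1], [-2/3, 1/3]]

For [[a,b],[c,d]], inverse = (1/det)·[[d,-b],[-c,a]]
det = 1·-3 - -3·2 = 3
Inverse = (1/3)·[[-3, 3], [-2, 1]]
        = [[-1, 1], [-2/3, 1/3]]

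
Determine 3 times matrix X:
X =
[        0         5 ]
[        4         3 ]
3X =
[        0        15 ]
[       12         9 ]

Scalar multiplication is elementwise: (3X)[i][j] = 3 * X[i][j].
  (3X)[0][0] = 3 * (0) = 0
  (3X)[0][1] = 3 * (5) = 15
  (3X)[1][0] = 3 * (4) = 12
  (3X)[1][1] = 3 * (3) = 9
3X =
[        0        15 ]
[       12         9 ]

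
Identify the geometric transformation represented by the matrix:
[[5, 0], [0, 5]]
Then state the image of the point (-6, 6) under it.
uniform scaling by factor 5; image of (-6, 6) is (-30, 30)

This is a diagonal matrix with equal entries 5, so it scales both axes by the same factor 5.
The matrix [[5, 0], [0, 5]] represents: uniform scaling by factor 5.
Applying it to (-6, 6): [5·-6 + 0·6, 0·-6 + 5·6] = (-30, 30).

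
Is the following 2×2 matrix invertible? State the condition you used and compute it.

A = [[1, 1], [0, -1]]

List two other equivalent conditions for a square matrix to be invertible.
Yes, invertible; det(A) = -1 ≠ 0. Equivalent conditions: rank(A) = 2; Ax = 0 has only the trivial solution; 0 is not an eigenvalue; the columns of A are linearly independent.

To check invertibility, compute det(A).
The given matrix is triangular, so det(A) equals the product of its diagonal entries = -1 ≠ 0.
Since det(A) ≠ 0, A is invertible.
Equivalent conditions for a square matrix A to be invertible:
- rank(A) = 2 (full rank).
- The homogeneous system Ax = 0 has only the trivial solution x = 0.
- 0 is not an eigenvalue of A.
- The columns (equivalently rows) of A are linearly independent.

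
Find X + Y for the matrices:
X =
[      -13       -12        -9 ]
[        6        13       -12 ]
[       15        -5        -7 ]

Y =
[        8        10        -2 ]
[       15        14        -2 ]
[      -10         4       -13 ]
X + Y =
[       -5        -2       -11 ]
[       21        27       -14 ]
[        5        -1       -20 ]

Matrix addition is elementwise: (X+Y)[i][j] = X[i][j] + Y[i][j].
  (X+Y)[0][0] = (-13) + (8) = -5
  (X+Y)[0][1] = (-12) + (10) = -2
  (X+Y)[0][2] = (-9) + (-2) = -11
  (X+Y)[1][0] = (6) + (15) = 21
  (X+Y)[1][1] = (13) + (14) = 27
  (X+Y)[1][2] = (-12) + (-2) = -14
  (X+Y)[2][0] = (15) + (-10) = 5
  (X+Y)[2][1] = (-5) + (4) = -1
  (X+Y)[2][2] = (-7) + (-13) = -20
X + Y =
[       -5        -2       -11 ]
[       21        27       -14 ]
[        5        -1       -20 ]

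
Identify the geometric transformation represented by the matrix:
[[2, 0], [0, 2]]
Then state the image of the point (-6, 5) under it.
uniform scaling by factor 2; image of (-6, 5) is (-12, 10)

This is a diagonal matrix with equal entries 2, so it scales both axes by the same factor 2.
The matrix [[2, 0], [0, 2]] represents: uniform scaling by factor 2.
Applying it to (-6, 5): [2·-6 + 0·5, 0·-6 + 2·5] = (-12, 10).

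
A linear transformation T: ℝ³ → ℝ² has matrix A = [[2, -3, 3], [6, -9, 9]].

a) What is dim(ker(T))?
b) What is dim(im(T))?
dim(ker) = 2, dim(im) = 1

Observe that row 2 = 3 × row 1 (so the rows are linearly dependent).
Thus rank(A) = 1 (only one linearly independent row).
dim(im(T)) = rank(A) = 1.
By the rank-nullity theorem applied to T: ℝ³ → ℝ², rank(A) + nullity(A) = 3 (the domain dimension), so dim(ker(T)) = 3 - 1 = 2.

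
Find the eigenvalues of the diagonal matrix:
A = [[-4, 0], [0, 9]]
λ₁ = -4, λ₂ = 9

The characteristic polynomial of A is det(A - λI) = (-4 - λ)(9 - λ) = 0.
The roots are λ = -4 and λ = 9, so the eigenvalues are the diagonal entries.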